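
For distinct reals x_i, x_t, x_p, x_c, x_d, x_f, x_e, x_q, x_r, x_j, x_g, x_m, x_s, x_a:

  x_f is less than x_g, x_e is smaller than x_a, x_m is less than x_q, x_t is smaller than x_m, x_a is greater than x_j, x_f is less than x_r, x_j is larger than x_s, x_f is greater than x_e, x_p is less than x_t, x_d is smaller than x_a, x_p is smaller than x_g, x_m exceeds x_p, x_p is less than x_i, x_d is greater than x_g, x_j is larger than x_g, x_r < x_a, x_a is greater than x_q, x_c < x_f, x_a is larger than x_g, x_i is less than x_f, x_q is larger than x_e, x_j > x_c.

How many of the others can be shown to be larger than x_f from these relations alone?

5

The elements the relations force above x_f are x_g, x_j, x_d, x_r, x_a — no chain reaches any other.
That is 5.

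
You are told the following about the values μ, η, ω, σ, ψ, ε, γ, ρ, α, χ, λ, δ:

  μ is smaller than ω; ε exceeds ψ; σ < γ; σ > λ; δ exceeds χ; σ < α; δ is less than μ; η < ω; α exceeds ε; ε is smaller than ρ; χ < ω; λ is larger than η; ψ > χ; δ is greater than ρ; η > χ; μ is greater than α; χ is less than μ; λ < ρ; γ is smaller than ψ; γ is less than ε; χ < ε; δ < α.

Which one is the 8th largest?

γ

The consecutive relations fix a unique order: χ < η < λ < σ < γ < ψ < ε < ρ < δ < α < μ < ω.
The 8th largest is γ.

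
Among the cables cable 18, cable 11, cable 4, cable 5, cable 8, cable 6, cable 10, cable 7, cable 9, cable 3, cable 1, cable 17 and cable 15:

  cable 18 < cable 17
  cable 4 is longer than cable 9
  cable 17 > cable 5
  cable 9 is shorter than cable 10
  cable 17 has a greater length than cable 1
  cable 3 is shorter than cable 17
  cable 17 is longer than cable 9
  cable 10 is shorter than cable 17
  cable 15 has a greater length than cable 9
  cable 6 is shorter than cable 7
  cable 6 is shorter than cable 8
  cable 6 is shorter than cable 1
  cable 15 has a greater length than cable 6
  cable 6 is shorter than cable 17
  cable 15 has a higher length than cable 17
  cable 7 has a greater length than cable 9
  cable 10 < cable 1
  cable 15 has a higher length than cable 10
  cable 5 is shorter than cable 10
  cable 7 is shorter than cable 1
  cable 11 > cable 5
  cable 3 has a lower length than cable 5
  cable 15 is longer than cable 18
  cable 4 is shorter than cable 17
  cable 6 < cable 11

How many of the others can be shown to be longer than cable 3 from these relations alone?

6

The elements the relations force above cable 3 are cable 5, cable 10, cable 1, cable 17, cable 15, cable 11 — no chain reaches any other.
That is 6.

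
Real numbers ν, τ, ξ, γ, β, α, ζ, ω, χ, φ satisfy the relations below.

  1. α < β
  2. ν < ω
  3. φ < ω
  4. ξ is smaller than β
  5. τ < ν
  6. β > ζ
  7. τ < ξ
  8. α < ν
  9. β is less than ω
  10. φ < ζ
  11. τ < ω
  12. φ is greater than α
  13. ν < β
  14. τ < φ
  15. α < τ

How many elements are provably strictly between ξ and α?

The relations place α below ξ. An element lies strictly between them when it is forced above α and also forced below ξ.
Above α: {τ, ν, φ, ζ, β, ω}. Below ξ: {τ}.
Intersection: {τ} — 1.

1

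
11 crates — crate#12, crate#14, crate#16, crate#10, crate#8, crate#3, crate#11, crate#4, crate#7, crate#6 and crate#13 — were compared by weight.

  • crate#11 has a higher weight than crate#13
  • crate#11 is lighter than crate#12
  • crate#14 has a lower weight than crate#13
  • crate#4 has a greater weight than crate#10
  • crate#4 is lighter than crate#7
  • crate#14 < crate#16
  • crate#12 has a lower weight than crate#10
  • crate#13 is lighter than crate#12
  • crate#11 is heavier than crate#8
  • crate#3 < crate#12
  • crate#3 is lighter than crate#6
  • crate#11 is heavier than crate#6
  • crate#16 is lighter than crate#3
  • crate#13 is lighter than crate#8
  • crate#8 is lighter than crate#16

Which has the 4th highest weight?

Piecing the relations together gives one ordering: crate#14 < crate#13 < crate#8 < crate#16 < crate#3 < crate#6 < crate#11 < crate#12 < crate#10 < crate#4 < crate#7.
Counting 4 from the largest end gives crate#12.

crate#12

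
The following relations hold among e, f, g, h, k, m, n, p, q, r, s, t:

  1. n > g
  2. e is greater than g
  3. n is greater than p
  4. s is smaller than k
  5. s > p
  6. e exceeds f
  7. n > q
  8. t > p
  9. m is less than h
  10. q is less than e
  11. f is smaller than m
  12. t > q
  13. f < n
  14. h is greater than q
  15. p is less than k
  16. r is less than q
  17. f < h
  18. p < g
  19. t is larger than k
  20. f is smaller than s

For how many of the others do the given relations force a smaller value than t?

The elements the relations force below t are r, f, q, p, s, k — no chain reaches any other.
That is 6.

6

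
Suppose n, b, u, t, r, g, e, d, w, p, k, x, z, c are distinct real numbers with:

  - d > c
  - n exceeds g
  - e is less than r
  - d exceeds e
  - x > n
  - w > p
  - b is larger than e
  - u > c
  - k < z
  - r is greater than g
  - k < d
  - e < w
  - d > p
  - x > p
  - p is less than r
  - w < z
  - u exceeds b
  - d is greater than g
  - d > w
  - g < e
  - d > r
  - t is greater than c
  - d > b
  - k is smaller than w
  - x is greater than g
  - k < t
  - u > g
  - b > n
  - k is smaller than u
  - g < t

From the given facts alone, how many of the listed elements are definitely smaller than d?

9

Directly below d: g, e, p, k, c, r, w, b.
One step further: n (9 so far).
Nothing else is reachable below d; 9 in all.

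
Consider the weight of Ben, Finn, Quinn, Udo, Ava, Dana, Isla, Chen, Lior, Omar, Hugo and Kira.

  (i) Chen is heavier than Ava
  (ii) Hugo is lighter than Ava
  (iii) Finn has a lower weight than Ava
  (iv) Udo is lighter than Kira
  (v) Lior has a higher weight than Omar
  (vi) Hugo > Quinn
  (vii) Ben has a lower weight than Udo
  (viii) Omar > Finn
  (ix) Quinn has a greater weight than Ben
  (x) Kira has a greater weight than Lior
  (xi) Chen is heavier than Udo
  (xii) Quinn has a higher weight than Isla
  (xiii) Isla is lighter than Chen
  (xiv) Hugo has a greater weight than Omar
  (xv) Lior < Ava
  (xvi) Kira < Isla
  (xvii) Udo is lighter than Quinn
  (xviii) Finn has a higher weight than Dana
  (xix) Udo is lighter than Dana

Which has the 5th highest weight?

The consecutive relations fix a unique order: Ben < Udo < Dana < Finn < Omar < Lior < Kira < Isla < Quinn < Hugo < Ava < Chen.
The 5th largest is Isla.

Isla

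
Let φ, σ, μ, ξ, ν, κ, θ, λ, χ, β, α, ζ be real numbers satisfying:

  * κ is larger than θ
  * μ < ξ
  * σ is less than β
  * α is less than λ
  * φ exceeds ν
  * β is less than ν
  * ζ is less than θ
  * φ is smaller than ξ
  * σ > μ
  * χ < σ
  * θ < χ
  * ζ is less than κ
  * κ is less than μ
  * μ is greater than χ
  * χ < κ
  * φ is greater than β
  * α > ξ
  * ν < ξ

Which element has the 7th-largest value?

σ

Piecing the relations together gives one ordering: ζ < θ < χ < κ < μ < σ < β < ν < φ < ξ < α < λ.
The 7th largest is σ.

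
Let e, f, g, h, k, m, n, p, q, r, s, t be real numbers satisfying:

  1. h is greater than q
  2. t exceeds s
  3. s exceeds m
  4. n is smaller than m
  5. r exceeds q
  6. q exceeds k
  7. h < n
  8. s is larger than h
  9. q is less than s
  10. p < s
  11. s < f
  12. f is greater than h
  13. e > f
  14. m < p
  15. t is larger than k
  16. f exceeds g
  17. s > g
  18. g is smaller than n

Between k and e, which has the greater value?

e

k < q and q < h give k < h.
With h < n: k < q < h < n.
With n < m: k < q < h < n < m.
Then m < p extends the chain to p.
With p < s: k < q < h < n < m < p < s.
With s < f: k < q < h < n < m < p < s < f.
Then f < e extends the chain to e.
So k < e; e is the larger of the two.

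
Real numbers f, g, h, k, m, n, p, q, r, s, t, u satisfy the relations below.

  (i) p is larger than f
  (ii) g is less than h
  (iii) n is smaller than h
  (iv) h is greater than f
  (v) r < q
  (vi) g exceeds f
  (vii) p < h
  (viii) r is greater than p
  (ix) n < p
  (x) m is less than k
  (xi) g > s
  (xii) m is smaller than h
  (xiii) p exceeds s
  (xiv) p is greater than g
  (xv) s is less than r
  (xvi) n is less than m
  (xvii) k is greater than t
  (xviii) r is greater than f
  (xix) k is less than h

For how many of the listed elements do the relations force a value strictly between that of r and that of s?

Chaining upward from s reaches: g, p, q, h.
Chaining downward from r reaches: f, g, n, p.
Strictly between s and r are those in both lists: g, p — 2 elements.

2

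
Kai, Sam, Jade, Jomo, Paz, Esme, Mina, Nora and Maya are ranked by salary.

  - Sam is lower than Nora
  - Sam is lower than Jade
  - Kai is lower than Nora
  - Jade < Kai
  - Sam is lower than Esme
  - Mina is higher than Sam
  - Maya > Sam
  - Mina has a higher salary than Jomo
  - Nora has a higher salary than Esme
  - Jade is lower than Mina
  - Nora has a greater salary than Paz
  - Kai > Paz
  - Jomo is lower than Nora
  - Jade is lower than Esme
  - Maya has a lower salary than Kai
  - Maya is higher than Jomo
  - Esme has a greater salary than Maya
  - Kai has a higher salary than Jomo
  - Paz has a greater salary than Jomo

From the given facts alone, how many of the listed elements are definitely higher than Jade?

From Jade the given relations immediately reach Kai, Mina, Esme.
From those, Nora — 4 in total.
No other element is forced above Jade by the given relations, so the count is 4.

4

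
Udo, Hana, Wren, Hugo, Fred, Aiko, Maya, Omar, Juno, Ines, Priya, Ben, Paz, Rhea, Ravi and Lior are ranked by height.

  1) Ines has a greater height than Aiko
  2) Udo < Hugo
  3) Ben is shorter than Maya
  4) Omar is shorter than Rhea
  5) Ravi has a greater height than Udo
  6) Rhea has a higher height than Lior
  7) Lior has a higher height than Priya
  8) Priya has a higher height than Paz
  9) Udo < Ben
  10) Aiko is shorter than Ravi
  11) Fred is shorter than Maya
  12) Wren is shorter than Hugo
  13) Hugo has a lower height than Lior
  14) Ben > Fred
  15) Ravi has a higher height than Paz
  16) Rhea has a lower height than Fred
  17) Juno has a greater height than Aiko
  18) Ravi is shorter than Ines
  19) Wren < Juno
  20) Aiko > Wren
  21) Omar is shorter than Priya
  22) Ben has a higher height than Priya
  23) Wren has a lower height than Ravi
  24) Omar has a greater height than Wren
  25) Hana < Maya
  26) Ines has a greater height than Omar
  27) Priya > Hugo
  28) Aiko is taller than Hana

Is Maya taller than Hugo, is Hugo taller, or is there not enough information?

Following the relations from Hugo: Hugo < Lior < Rhea < Fred < Ben < Maya.
So Maya is taller.

Maya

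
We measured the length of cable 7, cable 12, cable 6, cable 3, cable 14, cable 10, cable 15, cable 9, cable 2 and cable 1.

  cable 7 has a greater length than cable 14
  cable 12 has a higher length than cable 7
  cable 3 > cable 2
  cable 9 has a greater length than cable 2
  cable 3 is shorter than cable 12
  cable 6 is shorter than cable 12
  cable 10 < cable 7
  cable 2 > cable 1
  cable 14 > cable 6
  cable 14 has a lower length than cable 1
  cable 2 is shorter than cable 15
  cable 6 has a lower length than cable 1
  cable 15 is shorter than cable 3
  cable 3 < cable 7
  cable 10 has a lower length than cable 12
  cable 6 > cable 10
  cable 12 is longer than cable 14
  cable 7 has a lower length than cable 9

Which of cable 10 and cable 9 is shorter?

cable 10

cable 10 < cable 6 and cable 6 < cable 14 give cable 10 < cable 14.
With cable 14 < cable 1: cable 10 < cable 6 < cable 14 < cable 1.
With cable 1 < cable 2: cable 10 < cable 6 < cable 14 < cable 1 < cable 2.
With cable 2 < cable 15: cable 10 < cable 6 < cable 14 < cable 1 < cable 2 < cable 15.
With cable 15 < cable 3: cable 10 < cable 6 < cable 14 < cable 1 < cable 2 < cable 15 < cable 3.
Then cable 3 < cable 7 extends the chain to cable 7.
Then cable 7 < cable 9 extends the chain to cable 9.
So cable 10 < cable 9; cable 10 is the shorter of the two.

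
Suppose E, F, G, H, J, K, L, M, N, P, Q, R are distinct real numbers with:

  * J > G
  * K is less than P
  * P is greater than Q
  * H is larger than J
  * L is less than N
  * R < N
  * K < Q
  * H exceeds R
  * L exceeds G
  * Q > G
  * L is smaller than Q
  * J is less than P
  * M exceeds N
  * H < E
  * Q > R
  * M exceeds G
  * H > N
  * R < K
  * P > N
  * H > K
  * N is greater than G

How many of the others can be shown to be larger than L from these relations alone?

From L the given relations immediately reach N, Q.
From those, M, P, H — 5 in total.
From those, E — 6 in total.
Nothing else is reachable above L; 6 in all.

6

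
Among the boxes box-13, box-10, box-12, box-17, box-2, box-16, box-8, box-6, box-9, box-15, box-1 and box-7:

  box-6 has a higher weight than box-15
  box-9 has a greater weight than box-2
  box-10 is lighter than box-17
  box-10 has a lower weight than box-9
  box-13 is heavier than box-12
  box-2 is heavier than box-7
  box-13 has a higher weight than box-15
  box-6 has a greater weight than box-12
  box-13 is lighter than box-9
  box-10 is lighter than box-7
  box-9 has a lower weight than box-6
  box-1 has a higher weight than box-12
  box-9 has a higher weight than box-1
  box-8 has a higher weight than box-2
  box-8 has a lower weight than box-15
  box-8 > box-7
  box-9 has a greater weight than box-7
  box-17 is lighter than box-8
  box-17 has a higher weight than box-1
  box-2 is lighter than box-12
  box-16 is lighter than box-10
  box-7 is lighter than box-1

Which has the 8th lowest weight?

Chaining the given pairs: box-16 < box-10 < box-7 < box-2 < box-12 < box-1 < box-17 < box-8 < box-15 < box-13 < box-9 < box-6.
Counting 8 from the smallest end gives box-8.

box-8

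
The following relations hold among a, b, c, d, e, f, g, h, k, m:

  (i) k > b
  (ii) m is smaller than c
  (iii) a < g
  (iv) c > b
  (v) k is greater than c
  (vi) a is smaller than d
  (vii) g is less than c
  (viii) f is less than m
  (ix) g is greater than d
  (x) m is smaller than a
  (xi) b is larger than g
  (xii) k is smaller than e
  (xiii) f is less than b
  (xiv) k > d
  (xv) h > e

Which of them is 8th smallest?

k

The consecutive relations fix a unique order: f < m < a < d < g < b < c < k < e < h.
Counting 8 from the smallest end gives k.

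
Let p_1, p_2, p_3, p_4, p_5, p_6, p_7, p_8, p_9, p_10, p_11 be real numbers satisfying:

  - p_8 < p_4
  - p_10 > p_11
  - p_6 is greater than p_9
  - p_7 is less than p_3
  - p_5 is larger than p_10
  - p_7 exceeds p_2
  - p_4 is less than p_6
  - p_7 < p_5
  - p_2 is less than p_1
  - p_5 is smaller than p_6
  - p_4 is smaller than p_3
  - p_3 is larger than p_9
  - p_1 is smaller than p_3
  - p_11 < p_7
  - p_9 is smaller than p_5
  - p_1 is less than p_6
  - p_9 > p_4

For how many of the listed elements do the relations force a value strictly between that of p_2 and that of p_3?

2

The relations place p_2 below p_3. An element lies strictly between them when it is forced above p_2 and also forced below p_3.
Above p_2: {p_7, p_1, p_5, p_6}. Below p_3: {p_11, p_8, p_4, p_7, p_9, p_1}.
Intersection: {p_7, p_1} — 2.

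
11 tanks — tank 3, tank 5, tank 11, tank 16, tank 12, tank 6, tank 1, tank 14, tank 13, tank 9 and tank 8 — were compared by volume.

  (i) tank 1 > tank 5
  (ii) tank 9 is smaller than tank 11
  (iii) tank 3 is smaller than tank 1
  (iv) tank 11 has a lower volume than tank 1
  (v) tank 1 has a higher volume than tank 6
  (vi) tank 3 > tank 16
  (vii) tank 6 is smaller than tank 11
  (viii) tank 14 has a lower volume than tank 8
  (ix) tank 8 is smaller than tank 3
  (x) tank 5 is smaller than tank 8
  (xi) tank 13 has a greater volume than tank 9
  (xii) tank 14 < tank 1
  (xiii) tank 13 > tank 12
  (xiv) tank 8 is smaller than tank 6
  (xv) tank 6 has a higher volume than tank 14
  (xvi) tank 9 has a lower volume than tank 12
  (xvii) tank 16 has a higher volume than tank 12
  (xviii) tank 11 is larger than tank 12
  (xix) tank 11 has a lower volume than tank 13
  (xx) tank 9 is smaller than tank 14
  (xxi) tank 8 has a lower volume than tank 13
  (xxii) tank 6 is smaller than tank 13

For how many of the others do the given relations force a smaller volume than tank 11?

From tank 11 the given relations immediately reach tank 9, tank 12, tank 6.
From those, tank 14, tank 8 — 5 in total.
From those, tank 5 — 6 in total.
Nothing else is reachable below tank 11; 6 in all.

6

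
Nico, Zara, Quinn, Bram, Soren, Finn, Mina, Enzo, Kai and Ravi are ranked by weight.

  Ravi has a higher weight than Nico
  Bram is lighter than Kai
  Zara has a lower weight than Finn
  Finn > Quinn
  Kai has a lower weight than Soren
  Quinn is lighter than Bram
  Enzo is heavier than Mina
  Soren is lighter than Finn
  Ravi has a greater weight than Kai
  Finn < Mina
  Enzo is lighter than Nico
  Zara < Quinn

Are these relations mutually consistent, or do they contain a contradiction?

consistent

The single ordering Zara < Quinn < Bram < Kai < Soren < Finn < Mina < Enzo < Nico < Ravi satisfies every listed relation, so no contradiction arises.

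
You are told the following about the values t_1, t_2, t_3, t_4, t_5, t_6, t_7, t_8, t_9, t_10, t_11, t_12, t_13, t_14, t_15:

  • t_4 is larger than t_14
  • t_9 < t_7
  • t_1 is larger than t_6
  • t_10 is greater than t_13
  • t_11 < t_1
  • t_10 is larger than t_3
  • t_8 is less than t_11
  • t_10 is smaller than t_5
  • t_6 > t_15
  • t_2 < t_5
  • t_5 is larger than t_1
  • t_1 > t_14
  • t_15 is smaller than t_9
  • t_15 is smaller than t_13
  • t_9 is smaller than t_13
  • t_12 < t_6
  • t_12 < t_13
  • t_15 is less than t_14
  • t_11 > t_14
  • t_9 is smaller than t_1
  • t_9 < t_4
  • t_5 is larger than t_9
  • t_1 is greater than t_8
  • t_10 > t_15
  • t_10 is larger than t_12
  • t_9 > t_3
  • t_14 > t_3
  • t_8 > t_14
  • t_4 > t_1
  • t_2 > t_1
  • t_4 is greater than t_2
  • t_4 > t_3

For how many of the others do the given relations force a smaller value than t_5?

12

From t_5 the given relations immediately reach t_9, t_1, t_10, t_2.
From those, t_12, t_3, t_15, t_14, t_8, t_6, t_13, t_11 — 12 in total.
No other element is forced below t_5 by the given relations, so the count is 12.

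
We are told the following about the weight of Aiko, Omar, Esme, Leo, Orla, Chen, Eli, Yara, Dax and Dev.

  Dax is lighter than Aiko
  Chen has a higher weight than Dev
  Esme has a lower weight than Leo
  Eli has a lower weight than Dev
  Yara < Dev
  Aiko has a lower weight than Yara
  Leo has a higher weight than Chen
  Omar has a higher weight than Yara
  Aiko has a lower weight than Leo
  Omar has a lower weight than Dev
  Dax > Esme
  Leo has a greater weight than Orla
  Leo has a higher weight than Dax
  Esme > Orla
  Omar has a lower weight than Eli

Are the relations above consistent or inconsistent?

The single ordering Orla < Esme < Dax < Aiko < Yara < Omar < Eli < Dev < Chen < Leo satisfies every listed relation, so no contradiction arises.

consistent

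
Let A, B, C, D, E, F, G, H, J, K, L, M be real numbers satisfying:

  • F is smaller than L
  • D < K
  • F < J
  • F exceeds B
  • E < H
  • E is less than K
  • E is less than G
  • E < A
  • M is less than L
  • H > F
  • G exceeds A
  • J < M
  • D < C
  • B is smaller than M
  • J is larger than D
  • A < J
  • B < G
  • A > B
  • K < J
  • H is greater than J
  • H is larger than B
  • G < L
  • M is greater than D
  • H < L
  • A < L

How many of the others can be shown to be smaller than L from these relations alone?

From L the given relations immediately reach A, G, F, M, H.
From those, E, D, B, J — 9 in total.
From those, K — 10 in total.
Nothing else is reachable below L; 10 in all.

10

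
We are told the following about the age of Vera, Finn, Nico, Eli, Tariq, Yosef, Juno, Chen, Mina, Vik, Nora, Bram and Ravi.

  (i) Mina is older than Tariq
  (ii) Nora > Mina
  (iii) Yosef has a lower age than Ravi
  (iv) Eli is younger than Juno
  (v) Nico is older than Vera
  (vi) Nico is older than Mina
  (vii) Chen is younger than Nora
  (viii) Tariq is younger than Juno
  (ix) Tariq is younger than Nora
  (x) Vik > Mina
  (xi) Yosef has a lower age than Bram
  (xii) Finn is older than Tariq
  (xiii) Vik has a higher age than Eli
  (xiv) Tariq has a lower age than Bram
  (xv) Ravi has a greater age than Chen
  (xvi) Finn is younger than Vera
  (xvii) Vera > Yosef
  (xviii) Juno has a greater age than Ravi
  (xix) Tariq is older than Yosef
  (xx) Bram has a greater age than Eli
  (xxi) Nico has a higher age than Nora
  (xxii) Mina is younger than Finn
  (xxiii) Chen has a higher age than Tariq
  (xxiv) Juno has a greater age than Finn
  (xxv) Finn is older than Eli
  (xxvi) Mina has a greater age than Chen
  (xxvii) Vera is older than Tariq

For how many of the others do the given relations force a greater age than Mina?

Directly above Mina: Nora, Vik, Finn, Nico.
One step further: Vera, Juno (6 so far).
No other element is forced above Mina by the given relations, so the count is 6.

6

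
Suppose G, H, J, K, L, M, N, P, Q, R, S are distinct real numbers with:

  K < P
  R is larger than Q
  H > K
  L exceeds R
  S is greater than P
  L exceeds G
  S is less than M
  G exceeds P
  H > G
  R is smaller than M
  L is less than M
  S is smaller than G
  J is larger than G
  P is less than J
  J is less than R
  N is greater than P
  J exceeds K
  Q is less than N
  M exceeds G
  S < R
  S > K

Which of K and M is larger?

Link the given pairs in sequence: K < P; P < S; S < G; G < J; J < R; R < L; L < M.
Chaining these gives K < P < S < G < J < R < L < M.
So K < M; M is the larger of the two.

M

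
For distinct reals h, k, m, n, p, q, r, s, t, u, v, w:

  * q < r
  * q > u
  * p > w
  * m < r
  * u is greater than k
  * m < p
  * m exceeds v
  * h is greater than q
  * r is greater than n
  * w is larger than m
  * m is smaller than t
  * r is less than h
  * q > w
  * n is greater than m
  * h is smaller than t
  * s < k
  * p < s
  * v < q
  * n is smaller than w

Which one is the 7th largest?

Chaining the given pairs: v < m < n < w < p < s < k < u < q < r < h < t.
The 7th largest is s.

s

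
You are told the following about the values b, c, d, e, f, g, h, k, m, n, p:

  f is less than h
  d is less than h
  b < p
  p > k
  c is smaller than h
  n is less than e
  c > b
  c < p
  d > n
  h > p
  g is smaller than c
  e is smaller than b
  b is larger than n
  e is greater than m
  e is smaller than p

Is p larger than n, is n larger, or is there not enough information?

p

n < e < b < c < p, by transitivity through e, b, c.
So p is larger.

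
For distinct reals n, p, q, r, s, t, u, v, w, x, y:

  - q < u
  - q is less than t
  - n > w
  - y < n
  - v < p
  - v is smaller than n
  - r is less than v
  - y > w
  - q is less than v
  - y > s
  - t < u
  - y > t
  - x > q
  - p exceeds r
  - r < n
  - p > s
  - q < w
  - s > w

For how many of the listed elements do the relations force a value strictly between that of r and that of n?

1

The relations place r below n. An element lies strictly between them when it is forced above r and also forced below n.
Above r: {v, p}. Below n: {q, w, t, v, s, y}.
Intersection: {v} — 1.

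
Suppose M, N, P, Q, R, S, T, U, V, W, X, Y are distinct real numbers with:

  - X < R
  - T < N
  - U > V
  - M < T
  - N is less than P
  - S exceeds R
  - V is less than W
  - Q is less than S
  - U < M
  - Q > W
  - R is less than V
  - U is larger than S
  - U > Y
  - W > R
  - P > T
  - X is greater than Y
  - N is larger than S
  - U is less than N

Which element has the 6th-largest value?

Chaining the given pairs: Y < X < R < V < W < Q < S < U < M < T < N < P.
Counting 6 from the largest end gives S.

S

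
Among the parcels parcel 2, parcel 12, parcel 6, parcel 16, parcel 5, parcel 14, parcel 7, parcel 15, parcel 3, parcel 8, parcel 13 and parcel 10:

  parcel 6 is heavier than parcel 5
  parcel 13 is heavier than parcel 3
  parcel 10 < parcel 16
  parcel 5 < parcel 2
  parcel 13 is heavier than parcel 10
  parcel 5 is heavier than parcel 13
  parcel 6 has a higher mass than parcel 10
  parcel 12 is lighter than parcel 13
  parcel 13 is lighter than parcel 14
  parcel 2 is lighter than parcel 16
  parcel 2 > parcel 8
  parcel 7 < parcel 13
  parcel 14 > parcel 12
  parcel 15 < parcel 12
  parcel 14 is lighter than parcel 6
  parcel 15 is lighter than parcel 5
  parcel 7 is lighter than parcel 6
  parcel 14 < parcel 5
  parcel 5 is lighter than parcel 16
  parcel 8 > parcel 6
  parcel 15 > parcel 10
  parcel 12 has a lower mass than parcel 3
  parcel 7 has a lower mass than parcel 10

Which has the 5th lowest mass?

parcel 3

The consecutive relations fix a unique order: parcel 7 < parcel 10 < parcel 15 < parcel 12 < parcel 3 < parcel 13 < parcel 14 < parcel 5 < parcel 6 < parcel 8 < parcel 2 < parcel 16.
The 5th smallest is parcel 3.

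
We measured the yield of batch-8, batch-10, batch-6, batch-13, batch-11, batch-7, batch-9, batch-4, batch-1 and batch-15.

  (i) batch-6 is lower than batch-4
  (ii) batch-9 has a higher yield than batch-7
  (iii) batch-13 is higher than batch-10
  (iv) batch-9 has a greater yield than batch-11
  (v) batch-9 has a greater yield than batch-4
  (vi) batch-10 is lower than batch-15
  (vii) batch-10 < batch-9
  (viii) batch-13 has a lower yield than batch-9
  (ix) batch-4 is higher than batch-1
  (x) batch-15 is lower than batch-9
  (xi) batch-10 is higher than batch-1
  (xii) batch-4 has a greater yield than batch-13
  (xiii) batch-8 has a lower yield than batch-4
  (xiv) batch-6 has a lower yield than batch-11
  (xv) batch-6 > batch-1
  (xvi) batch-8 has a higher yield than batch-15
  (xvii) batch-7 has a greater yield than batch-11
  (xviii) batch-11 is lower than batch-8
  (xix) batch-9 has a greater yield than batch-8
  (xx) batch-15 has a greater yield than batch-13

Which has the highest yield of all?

batch-1 is not greatest since batch-1 < batch-10; batch-6 is not greatest since batch-6 < batch-4; batch-10 is not greatest since batch-10 < batch-13; batch-13 is not greatest since batch-13 < batch-9; batch-11 is not greatest since batch-11 < batch-9; batch-7 is not greatest since batch-7 < batch-9; batch-15 is not greatest since batch-15 < batch-8; batch-8 is not greatest since batch-8 < batch-9; batch-4 is not greatest since batch-4 < batch-9.
Only batch-9 has nothing above it, so batch-9 is the highest yield.

batch-9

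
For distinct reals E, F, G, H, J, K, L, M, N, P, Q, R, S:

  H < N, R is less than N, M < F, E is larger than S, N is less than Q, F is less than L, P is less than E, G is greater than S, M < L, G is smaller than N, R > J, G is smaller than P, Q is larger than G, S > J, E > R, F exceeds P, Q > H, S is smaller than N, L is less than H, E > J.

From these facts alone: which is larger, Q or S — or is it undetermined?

S < G and G < P give S < P.
Then P < F extends the chain to F.
With F < L: S < G < P < F < L.
Then L < H extends the chain to H.
With H < N: S < G < P < F < L < H < N.
Then N < Q extends the chain to Q.
So Q is larger.

Q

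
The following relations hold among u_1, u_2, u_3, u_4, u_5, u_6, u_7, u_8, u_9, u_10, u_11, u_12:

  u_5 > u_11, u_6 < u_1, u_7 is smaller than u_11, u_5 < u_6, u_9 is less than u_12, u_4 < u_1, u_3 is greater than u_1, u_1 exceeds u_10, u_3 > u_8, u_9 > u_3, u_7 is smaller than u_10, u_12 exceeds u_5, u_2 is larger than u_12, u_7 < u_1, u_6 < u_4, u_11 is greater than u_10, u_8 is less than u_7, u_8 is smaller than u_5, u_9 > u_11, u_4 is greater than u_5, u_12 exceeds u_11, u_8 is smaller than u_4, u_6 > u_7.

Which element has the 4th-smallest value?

Piecing the relations together gives one ordering: u_8 < u_7 < u_10 < u_11 < u_5 < u_6 < u_4 < u_1 < u_3 < u_9 < u_12 < u_2.
Counting 4 from the smallest end gives u_11.

u_11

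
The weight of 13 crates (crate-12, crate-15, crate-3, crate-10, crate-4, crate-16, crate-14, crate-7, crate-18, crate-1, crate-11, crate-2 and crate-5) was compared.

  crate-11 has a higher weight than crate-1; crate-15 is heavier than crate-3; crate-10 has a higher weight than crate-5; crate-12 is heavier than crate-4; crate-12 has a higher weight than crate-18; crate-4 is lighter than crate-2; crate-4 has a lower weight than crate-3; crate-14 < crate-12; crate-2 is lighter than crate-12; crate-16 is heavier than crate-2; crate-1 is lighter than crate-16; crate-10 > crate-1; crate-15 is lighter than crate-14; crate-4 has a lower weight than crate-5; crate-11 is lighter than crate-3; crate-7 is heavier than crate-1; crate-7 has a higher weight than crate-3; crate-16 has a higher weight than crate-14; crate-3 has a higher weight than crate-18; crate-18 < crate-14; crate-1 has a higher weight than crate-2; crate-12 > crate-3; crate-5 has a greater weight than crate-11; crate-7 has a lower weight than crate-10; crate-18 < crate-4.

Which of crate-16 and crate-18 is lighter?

crate-18

Link the given pairs in sequence: crate-18 < crate-4; crate-4 < crate-2; crate-2 < crate-1; crate-1 < crate-11; crate-11 < crate-3; crate-3 < crate-15; crate-15 < crate-14; crate-14 < crate-16.
Together: crate-18 < crate-4 < crate-2 < crate-1 < crate-11 < crate-3 < crate-15 < crate-14 < crate-16.
So crate-18 < crate-16; crate-18 is the lighter of the two.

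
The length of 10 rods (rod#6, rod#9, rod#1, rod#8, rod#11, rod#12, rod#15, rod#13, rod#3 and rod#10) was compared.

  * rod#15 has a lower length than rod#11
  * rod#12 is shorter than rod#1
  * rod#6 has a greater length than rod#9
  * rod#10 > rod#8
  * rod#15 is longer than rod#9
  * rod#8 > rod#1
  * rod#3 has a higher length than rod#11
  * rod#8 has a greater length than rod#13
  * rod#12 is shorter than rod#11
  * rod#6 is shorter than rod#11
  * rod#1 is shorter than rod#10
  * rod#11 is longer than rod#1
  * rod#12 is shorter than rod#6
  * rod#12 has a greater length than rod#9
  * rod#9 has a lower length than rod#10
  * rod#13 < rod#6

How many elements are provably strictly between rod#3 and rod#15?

Chaining upward from rod#15 reaches: rod#11.
Chaining downward from rod#3 reaches: rod#9, rod#12, rod#1, rod#13, rod#6, rod#11.
Strictly between rod#15 and rod#3 are those in both lists: rod#11 — 1 element.

1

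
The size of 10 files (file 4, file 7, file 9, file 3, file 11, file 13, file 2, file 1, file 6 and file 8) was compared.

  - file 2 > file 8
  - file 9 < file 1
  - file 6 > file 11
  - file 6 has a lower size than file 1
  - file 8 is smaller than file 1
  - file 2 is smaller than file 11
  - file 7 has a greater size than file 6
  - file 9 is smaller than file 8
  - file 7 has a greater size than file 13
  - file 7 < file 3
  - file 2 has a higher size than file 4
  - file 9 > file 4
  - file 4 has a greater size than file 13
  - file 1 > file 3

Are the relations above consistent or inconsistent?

The single ordering file 13 < file 4 < file 9 < file 8 < file 2 < file 11 < file 6 < file 7 < file 3 < file 1 satisfies every listed relation, so no contradiction arises.

consistent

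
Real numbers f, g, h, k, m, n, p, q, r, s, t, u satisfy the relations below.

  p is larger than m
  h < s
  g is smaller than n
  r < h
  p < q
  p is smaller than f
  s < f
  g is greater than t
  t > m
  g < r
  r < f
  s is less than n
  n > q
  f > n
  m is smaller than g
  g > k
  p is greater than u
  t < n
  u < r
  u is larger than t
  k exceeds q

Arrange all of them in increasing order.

The consecutive links are each given: m < t; t < u; u < p; p < q; q < k; k < g; g < r; r < h; h < s; s < n; n < f.

m < t < u < p < q < k < g < r < h < s < n < f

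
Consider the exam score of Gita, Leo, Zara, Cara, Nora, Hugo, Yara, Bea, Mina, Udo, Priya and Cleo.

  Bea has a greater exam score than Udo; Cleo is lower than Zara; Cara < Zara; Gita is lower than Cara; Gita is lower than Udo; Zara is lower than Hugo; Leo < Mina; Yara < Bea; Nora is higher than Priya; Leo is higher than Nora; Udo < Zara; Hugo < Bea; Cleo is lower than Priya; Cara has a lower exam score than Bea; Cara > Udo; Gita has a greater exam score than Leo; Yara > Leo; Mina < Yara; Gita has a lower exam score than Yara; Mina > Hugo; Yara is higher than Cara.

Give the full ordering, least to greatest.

Cleo < Priya < Nora < Leo < Gita < Udo < Cara < Zara < Hugo < Mina < Yara < Bea

The consecutive links are each given: Cleo < Priya; Priya < Nora; Nora < Leo; Leo < Gita; Gita < Udo; Udo < Cara; Cara < Zara; Zara < Hugo; Hugo < Mina; Mina < Yara; Yara < Bea.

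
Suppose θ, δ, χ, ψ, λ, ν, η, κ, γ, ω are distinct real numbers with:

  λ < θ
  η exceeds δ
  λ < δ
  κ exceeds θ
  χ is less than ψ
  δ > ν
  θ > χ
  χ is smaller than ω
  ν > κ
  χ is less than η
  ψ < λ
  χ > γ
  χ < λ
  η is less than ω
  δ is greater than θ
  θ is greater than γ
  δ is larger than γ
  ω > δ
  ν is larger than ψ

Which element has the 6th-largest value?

θ

The consecutive relations fix a unique order: γ < χ < ψ < λ < θ < κ < ν < δ < η < ω.
The 6th largest is θ.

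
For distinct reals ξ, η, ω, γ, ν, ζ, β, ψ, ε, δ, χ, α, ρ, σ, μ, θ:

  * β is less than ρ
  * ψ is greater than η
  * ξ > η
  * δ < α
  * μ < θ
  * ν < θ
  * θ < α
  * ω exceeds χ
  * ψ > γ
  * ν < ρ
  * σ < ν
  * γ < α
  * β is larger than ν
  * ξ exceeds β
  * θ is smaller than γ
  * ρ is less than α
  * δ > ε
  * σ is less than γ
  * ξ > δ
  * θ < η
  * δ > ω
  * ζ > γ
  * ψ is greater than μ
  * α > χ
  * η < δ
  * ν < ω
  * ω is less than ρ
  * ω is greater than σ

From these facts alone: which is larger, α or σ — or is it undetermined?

σ < ν < β < ρ < α, by transitivity through ν, β, ρ.
So α is larger.

α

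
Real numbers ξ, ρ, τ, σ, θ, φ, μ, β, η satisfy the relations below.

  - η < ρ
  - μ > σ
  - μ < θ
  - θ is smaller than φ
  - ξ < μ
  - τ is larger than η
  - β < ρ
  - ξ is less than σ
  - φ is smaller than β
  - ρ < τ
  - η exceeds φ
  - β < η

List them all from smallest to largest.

Each adjacent pair is fixed by a given relation: ξ < σ; σ < μ; μ < θ; θ < φ; φ < β; β < η; η < ρ; ρ < τ. Chaining them end to end gives the full order.

ξ < σ < μ < θ < φ < β < η < ρ < τ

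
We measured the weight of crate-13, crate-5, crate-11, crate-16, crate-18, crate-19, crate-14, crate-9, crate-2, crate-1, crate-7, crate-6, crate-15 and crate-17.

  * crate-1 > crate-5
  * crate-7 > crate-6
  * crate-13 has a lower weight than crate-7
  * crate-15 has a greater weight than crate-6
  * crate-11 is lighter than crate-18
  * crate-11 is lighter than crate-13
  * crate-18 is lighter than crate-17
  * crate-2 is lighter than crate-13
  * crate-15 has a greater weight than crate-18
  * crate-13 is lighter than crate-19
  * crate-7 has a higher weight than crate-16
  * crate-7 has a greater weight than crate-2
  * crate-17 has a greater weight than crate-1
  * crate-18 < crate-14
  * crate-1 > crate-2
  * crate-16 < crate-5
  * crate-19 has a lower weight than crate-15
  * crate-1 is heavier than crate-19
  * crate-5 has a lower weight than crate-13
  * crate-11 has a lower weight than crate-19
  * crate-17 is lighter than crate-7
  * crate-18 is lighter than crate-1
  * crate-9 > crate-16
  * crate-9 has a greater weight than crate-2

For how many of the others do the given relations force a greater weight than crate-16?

Directly above crate-16: crate-5, crate-9, crate-7.
One step further: crate-13, crate-1 (5 so far).
One step further: crate-19, crate-17 (7 so far).
One step further: crate-15 (8 so far).
Nothing else is reachable above crate-16; 8 in all.

8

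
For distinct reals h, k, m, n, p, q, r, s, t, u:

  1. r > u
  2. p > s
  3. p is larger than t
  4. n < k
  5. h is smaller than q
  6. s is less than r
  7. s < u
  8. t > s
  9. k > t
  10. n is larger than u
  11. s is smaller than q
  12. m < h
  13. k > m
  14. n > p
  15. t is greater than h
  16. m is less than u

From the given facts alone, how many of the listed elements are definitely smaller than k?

Directly below k: m, t, n.
One step further: s, u, h, p (7 so far).
Nothing else is reachable below k; 7 in all.

7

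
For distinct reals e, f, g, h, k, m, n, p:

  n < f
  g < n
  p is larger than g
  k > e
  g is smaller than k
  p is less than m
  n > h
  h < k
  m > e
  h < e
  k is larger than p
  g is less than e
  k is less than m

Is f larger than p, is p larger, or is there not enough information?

undetermined

Following every chain through p: above p we get k, m; below p we get g.
f is not reached, and no chain runs the other way from f to p.
So the given relations leave the order of p and f undetermined.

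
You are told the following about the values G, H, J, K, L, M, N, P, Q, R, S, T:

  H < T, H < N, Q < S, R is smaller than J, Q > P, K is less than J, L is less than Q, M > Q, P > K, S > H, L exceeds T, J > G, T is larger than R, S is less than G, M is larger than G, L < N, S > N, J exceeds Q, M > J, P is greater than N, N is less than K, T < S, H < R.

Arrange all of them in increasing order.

H < R < T < L < N < K < P < Q < S < G < J < M

The consecutive links are each given: H < R; R < T; T < L; L < N; N < K; K < P; P < Q; Q < S; S < G; G < J; J < M.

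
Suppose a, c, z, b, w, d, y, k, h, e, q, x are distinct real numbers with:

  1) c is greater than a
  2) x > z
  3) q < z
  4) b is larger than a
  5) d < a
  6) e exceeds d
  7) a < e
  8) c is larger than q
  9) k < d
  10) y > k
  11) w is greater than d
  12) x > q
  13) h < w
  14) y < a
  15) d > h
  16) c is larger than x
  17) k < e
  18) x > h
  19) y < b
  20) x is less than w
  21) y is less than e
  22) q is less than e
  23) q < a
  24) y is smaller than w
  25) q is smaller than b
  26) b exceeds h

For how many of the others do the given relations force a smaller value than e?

The elements the relations force below e are q, h, k, d, y, a — no chain reaches any other.
That is 6.

6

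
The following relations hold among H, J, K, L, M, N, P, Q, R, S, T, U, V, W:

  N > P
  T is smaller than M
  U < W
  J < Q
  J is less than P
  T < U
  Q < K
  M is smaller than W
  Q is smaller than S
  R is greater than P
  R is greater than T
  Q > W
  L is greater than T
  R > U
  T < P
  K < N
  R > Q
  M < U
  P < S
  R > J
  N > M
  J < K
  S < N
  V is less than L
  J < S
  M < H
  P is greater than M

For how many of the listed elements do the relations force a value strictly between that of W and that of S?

1

The relations place W below S. An element lies strictly between them when it is forced above W and also forced below S.
Above W: {Q, K, R, N}. Below S: {T, M, U, J, Q, P}.
Intersection: {Q} — 1.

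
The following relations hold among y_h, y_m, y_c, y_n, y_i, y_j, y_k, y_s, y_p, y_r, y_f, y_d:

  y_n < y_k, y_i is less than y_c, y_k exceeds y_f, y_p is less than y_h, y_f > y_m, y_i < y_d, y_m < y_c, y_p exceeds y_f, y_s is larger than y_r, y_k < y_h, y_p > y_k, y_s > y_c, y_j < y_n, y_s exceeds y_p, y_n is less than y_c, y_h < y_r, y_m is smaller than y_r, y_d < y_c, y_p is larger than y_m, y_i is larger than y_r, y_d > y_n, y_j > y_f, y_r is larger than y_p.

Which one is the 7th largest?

Piecing the relations together gives one ordering: y_m < y_f < y_j < y_n < y_k < y_p < y_h < y_r < y_i < y_d < y_c < y_s.
Counting 7 from the largest end gives y_p.

y_p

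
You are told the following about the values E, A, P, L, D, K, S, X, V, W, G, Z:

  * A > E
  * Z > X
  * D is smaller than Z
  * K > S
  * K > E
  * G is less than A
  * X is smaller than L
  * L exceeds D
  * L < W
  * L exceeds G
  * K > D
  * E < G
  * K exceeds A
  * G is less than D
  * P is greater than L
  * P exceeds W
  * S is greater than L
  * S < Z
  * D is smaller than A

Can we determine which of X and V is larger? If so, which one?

undetermined

Following every chain through X: above X we get L, S, W, K, Z, P.
V is not reached, and no chain runs the other way from V to X.
So the given relations leave the order of X and V undetermined.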